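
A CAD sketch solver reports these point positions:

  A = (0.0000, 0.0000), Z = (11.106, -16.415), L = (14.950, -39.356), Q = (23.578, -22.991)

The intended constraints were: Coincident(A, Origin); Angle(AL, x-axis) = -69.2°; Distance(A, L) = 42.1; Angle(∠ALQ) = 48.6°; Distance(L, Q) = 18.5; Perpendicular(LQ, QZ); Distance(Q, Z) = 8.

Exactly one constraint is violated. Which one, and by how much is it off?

Distance(Q, Z) = 8 — off by 6.10.

A = (0.00, 0.00) ✓; AL at -69.20° ✓; |AL| = 42.10 ✓; ∠ALQ = 48.60° ✓; |LQ| = 18.50 ✓; ∠(LQ, QZ) = 90.00° ✓; |QZ| = 14.10 ✗.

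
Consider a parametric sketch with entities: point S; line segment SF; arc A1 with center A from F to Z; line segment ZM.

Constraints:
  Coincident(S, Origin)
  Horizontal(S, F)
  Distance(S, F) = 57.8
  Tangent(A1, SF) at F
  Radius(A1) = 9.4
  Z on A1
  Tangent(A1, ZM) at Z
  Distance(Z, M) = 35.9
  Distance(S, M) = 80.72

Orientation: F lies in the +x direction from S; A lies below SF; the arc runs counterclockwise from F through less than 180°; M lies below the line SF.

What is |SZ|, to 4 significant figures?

51.46

S is at the origin; S and F share the same y with |SF| = 57.8 and F on the +x side, so F = (57.80, 0.000). The tangent condition forces AF to be normal to SF, so A = F + (0, -9.4) = (57.80, -9.400). Since AZ ⟂ ZM (tangency), |AM| = √(9.4² + 35.9²) = 37.11 regardless of where Z sits on A1. So M lies on both circle(S, 80.72) and circle(A, 37.11); the below-SF intersection is M = (66.73, -45.42). Z is the foot of the tangent from M: Z = (49.55, -13.90).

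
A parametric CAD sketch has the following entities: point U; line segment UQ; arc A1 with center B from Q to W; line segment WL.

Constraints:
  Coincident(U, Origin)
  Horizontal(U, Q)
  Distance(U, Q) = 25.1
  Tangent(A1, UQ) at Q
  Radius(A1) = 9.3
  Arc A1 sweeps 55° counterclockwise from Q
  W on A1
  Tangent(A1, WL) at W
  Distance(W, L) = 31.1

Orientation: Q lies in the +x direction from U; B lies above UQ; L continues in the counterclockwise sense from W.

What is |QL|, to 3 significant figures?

38.9

U is at the origin; UQ is horizontal with |UQ| = 25.1 and Q on the +x side, so Q = (25.1, 0.00). The tangent condition forces BQ to be normal to UQ, so B = Q + (0, 9.3) = (25.1, 9.30). On A1, Q sits at bearing -90° from B; a 55° counterclockwise sweep puts W at bearing -35°, so W = B + 9.3·(cos -35°, sin -35°) = (32.7, 3.97). Since A1 is tangent to WL there, BW ⟂ WL, so WL runs along (−sin -35°, cos -35°); with |WL| = 31.1, L = (50.6, 29.4). Then |QL| = |L − Q| = 38.9.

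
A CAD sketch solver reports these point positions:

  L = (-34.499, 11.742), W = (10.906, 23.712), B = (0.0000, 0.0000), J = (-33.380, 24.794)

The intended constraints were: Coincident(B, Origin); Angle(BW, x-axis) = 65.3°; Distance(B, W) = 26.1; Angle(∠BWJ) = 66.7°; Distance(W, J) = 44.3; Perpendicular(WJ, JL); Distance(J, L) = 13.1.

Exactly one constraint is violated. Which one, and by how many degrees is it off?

Perpendicular(WJ, JL) — off by 3.50°.

B = (0.00, 0.00) ✓; BW at 65.30° ✓; |BW| = 26.10 ✓; ∠BWJ = 66.70° ✓; |WJ| = 44.30 ✓; ∠(WJ, JL) = 86.50° ✗; |JL| = 13.10 ✓.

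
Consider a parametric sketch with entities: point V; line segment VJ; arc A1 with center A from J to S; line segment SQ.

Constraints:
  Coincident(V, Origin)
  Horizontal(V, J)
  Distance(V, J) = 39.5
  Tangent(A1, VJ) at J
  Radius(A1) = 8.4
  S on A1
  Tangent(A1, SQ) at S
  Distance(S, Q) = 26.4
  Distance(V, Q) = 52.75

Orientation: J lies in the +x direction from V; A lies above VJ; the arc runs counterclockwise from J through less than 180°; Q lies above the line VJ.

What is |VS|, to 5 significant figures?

48.720

V is at the origin; VJ is horizontal with |VJ| = 39.5 and J on the +x side, so J = (39.500, 0.0000). Since A1 is tangent to VJ there, AJ ⟂ VJ, so A = J + (0, 8.4) = (39.500, 8.4000). Since AS ⟂ SQ (tangency), |AQ| = √(8.4² + 26.4²) = 27.704 regardless of where S sits on A1. So Q lies on both circle(V, 52.75) and circle(A, 27.704); the above-VJ intersection is Q = (38.476, 36.085). S is the foot of the tangent from Q: S = (47.405, 11.241).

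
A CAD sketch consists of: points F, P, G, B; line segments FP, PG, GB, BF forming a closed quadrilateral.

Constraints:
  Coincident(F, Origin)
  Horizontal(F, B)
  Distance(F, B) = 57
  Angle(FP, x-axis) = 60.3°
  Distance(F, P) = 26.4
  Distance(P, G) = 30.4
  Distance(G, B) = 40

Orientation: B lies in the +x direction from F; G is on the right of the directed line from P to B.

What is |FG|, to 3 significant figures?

19.0

Checks: |PG| = 30.40 ✓; |GB| = 40.00 ✓.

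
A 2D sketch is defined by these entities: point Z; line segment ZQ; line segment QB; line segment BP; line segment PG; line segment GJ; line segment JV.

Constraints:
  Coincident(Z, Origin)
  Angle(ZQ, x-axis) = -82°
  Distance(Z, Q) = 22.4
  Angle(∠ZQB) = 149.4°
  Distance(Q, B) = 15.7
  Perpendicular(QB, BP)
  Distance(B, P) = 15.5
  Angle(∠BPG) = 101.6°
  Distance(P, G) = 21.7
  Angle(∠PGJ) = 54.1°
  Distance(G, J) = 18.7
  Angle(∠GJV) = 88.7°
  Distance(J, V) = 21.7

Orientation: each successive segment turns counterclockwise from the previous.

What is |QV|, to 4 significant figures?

24.90

∠PGJ = 54.1° gives GJ at -117.1° from the x-axis; with |GJ| = 18.7, J = (6.656, -22.09). ∠GJV = 88.7° gives JV at -25.80° from the x-axis; with |JV| = 21.7, V = (26.19, -31.54). Then |QV| = |V − Q| = 24.90.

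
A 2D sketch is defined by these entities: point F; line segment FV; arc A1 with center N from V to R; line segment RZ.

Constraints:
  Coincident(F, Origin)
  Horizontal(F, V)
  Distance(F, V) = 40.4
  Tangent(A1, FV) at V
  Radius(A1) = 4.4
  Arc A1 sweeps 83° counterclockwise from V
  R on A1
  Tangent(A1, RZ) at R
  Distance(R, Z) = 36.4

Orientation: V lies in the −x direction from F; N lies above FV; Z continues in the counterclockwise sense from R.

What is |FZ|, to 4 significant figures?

50.97

On A1, V sits at bearing -90° from N; an 83° counterclockwise sweep puts R at bearing -7°, so R = N + 4.4·(cos -7°, sin -7°) = (-36.03, 3.864). A1 meets RZ tangentially, so NR is at right angles to RZ, so RZ runs along (−sin -7°, cos -7°); with |RZ| = 36.4, Z = (-31.60, 39.99). Then |FZ| = |Z − F| = 50.97.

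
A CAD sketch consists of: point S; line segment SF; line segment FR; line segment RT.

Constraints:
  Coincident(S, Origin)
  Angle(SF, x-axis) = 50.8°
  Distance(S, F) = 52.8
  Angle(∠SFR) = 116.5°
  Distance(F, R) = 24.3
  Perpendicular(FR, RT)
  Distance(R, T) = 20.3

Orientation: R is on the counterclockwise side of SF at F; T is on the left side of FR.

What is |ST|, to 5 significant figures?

54.927

∠SFR = 116.5°, so FR runs at 50.8° + (180° − 116.5°) = 114.30° from the x-axis; with |FR| = 24.3, R = F + 24.3·(cos 114.30°, sin 114.30°) = (23.371, 63.064). FR ⟂ RT; with |RT| = 20.3 on the left of FR, T = R + 20.3·(-0.91140, -0.41151) = (4.8699, 54.710). Then |ST| = |T − S| = 54.927.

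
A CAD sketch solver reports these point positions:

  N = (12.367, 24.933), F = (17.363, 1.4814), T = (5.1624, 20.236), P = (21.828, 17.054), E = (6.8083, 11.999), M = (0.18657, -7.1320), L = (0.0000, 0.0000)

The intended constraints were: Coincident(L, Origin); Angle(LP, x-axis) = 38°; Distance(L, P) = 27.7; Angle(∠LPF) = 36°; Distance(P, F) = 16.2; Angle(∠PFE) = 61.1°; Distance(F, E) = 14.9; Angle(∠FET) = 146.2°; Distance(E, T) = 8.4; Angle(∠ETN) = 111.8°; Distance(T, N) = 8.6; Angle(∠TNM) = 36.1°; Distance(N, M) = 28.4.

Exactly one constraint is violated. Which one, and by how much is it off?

Distance(N, M) = 28.4 — off by 5.90.

L = (0.00, 0.00) ✓; LP at 38.00° ✓; |LP| = 27.70 ✓; ∠LPF = 36.00° ✓; |PF| = 16.20 ✓; ∠PFE = 61.10° ✓; |FE| = 14.90 ✓; ∠FET = 146.2° ✓; |ET| = 8.400 ✓; ∠ETN = 111.8° ✓; |TN| = 8.600 ✓; ∠TNM = 36.10° ✓; |NM| = 34.30 ✗.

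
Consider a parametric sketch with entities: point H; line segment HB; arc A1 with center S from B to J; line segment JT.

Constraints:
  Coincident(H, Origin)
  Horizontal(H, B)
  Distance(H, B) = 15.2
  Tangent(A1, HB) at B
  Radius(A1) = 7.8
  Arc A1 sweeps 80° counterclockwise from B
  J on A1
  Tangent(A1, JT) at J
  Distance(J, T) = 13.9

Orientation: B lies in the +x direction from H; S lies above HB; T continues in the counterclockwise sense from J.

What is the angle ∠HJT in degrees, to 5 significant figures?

115.73°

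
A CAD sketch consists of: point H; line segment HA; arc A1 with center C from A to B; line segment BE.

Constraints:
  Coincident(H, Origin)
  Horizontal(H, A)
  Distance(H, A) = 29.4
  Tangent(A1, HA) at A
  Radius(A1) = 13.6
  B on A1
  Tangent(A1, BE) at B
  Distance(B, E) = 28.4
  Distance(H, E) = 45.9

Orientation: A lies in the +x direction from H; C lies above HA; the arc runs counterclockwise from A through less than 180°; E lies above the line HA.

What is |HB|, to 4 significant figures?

45.18

Checks: |CB| = 13.60 ✓; ∠(CB, BE) = 90.00° ✓; |BE| = 28.40 ✓; |HE| = 45.90 ✓.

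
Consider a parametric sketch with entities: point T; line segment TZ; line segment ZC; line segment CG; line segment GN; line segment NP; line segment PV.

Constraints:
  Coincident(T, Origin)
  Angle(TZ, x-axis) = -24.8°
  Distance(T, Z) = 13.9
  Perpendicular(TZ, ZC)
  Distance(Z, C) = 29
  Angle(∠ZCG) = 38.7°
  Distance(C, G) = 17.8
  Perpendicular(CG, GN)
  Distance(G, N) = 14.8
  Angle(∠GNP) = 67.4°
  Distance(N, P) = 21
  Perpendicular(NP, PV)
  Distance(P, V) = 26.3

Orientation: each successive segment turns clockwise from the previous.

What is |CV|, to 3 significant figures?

19.5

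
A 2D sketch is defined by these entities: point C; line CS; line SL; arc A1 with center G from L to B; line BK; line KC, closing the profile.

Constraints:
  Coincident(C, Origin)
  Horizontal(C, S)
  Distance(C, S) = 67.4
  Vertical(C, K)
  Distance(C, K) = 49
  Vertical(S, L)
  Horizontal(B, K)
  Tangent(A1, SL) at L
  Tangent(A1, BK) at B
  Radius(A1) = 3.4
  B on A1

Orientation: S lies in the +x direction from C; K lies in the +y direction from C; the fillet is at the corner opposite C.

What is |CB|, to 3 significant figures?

80.6

The virtual corner opposite C is at (67.4, 49.0). Tangency of A1 to SL means the radius GL is perpendicular to SL and since A1 is tangent to BK there, GB ⟂ BK, with radius 3.4, so the center G sits 3.4 in from both sides at G = (64.0, 45.6). That places the tangent points at L = (67.4, 45.6) on SL and B = (64.0, 49.0) on BK. Then |CB| = |B − C| = 80.6.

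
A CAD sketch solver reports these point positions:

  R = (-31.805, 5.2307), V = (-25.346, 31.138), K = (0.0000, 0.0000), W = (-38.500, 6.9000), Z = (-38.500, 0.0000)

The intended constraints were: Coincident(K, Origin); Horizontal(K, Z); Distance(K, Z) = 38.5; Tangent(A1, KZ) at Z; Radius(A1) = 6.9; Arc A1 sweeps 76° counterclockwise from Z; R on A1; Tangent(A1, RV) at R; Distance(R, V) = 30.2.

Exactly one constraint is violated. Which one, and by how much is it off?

Distance(R, V) = 30.2 — off by 3.50.

K = (0.00, 0.00) ✓; K.y = 0.00, Z.y = 0.00 ✓; |KZ| = 38.50 ✓; ∠(WZ, ZK) = 90.00° ✓; |WZ| = 6.900 ✓; bearing(W→R) − bearing(W→Z) = 76.00° ✓; |WR| = 6.900 ✓; ∠(WR, RV) = 90.00° ✓; |RV| = 26.70 ✗.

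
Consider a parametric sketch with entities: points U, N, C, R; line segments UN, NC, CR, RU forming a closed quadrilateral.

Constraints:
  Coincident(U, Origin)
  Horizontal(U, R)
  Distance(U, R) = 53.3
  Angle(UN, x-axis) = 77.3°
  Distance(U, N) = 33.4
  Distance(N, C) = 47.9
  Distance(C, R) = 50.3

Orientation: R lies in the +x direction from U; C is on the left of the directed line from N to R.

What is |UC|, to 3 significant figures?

72.2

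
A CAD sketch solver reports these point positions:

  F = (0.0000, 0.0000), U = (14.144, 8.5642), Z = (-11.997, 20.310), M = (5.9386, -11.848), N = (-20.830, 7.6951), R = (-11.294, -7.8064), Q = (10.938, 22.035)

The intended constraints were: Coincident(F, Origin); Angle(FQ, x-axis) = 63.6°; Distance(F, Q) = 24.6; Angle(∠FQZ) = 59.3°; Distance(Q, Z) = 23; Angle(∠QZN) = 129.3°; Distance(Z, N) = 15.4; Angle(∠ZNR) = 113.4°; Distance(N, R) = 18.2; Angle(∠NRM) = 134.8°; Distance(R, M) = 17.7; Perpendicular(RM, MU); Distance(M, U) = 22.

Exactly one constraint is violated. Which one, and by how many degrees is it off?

Perpendicular(RM, MU) — off by 8.70°.

F = (0.00, 0.00) ✓; FQ at 63.60° ✓; |FQ| = 24.60 ✓; ∠FQZ = 59.30° ✓; |QZ| = 23.00 ✓; ∠QZN = 129.3° ✓; |ZN| = 15.40 ✓; ∠ZNR = 113.4° ✓; |NR| = 18.20 ✓; ∠NRM = 134.8° ✓; |RM| = 17.70 ✓; ∠(RM, MU) = 81.30° ✗; |MU| = 22.00 ✓.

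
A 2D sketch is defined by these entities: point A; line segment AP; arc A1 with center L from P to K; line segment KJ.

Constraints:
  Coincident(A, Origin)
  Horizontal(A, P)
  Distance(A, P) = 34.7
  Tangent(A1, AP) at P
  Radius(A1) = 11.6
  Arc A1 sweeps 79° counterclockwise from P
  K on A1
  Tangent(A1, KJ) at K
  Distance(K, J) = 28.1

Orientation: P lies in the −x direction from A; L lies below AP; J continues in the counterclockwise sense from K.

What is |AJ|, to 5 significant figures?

63.354

A is at the origin; AP is horizontal with |AP| = 34.7 and P on the −x side, so P = (-34.700, 0.0000). Since A1 is tangent to AP there, LP ⟂ AP, so L = P + (0, -11.6) = (-34.700, -11.600). On A1, P sits at bearing 90° from L; a 79° counterclockwise sweep puts K at bearing 169°, so K = L + 11.6·(cos 169°, sin 169°) = (-46.087, -9.3866). The tangent condition forces LK to be normal to KJ, so KJ runs along (−sin 169°, cos 169°); with |KJ| = 28.1, J = (-51.449, -36.970). Then |AJ| = |J − A| = 63.354.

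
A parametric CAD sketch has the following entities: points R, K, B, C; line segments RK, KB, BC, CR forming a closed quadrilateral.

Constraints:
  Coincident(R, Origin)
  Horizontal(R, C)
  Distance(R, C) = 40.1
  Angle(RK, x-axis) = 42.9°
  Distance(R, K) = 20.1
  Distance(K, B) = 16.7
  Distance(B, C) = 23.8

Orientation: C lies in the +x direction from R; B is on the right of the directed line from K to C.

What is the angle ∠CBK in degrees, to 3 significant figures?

89.0°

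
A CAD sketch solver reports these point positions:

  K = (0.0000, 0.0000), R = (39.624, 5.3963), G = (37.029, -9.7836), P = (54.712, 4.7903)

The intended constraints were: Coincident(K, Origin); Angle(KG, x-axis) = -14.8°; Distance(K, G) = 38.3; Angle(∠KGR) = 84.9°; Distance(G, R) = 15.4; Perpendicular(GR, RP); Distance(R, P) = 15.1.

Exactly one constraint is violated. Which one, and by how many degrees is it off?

Perpendicular(GR, RP) — off by 7.40°.

K = (0.00, 0.00) ✓; KG at -14.80° ✓; |KG| = 38.30 ✓; ∠KGR = 84.90° ✓; |GR| = 15.40 ✓; ∠(GR, RP) = 82.60° ✗; |RP| = 15.10 ✓.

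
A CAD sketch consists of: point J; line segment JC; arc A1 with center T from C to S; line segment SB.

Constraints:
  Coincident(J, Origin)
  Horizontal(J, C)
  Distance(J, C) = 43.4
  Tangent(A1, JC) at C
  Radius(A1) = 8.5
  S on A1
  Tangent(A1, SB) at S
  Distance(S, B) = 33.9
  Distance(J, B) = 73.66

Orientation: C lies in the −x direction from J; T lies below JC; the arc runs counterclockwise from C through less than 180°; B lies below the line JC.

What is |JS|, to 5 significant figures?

51.590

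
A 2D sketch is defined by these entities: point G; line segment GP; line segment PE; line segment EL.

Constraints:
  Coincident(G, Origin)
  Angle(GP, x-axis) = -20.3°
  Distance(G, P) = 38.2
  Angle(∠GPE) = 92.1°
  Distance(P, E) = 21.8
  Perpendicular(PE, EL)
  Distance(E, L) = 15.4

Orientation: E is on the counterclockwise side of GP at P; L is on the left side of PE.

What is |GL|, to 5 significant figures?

32.510

G is at the origin; GP runs at -20.3° with length 38.2, so P = 38.2·(cos -20.3°, sin -20.3°) = (35.827, -13.253). ∠GPE = 92.1°, so PE runs at -20.3° + (180° − 92.1°) = 67.600° from the x-axis; with |PE| = 21.8, E = P + 21.8·(cos 67.600°, sin 67.600°) = (44.135, 6.9022). PE is perpendicular to EL; with |EL| = 15.4 on the left of PE, L = E + 15.4·(-0.92455, 0.38107) = (29.897, 12.771). Then |GL| = |L − G| = 32.510.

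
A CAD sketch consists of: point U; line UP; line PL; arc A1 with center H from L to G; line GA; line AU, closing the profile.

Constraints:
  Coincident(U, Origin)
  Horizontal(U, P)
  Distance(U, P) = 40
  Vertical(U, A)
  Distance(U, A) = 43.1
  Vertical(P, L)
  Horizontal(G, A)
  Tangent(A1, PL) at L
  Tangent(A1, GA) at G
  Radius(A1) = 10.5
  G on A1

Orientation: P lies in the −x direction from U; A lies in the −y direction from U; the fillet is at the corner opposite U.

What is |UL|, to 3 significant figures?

51.6

U is at the origin; U and P share the same y with |UP| = 40.0 and P on the −x side, so P = (-40.0, 0.00). U and A share the same x with |UA| = 43.1 and A on the −y side, so A = (0.00, -43.1). The virtual corner opposite U is at (-40.0, -43.1). Since A1 is tangent to PL there, HL ⟂ PL and tangency of A1 to GA means the radius HG is perpendicular to GA, with radius 10.5, so the center H sits 10.5 in from both sides at H = (-29.5, -32.6). That places the tangent points at L = (-40.0, -32.6) on PL and G = (-29.5, -43.1) on GA. Then |UL| = |L − U| = 51.6.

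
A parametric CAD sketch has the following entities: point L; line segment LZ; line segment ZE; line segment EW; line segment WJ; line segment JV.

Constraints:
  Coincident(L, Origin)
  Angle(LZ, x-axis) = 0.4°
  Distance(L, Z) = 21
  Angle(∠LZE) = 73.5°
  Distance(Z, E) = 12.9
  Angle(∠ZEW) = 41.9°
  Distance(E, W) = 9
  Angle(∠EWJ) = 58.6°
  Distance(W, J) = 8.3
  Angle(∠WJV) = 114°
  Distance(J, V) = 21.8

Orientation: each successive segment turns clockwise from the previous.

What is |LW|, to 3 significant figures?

14.1

L is at the origin; LZ runs at 0.4° with length 21.0, so Z = (21.0, 0.147). ∠LZE = 73.5° gives ZE at -106° from the x-axis; with |ZE| = 12.9, E = (17.4, -12.2). ∠ZEW = 41.9° gives EW at 116° from the x-axis; with |EW| = 9.0, W = (13.5, -4.14). Then |LW| = |W − L| = 14.1.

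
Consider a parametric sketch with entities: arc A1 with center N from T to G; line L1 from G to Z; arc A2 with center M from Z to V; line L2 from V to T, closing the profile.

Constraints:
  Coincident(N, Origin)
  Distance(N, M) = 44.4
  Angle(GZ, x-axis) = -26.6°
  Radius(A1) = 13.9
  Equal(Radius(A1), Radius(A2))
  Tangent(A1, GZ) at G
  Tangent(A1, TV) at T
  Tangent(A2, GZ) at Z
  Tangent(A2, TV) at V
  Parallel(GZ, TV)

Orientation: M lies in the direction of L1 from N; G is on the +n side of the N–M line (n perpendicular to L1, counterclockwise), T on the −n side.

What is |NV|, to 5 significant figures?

46.525

Tangency of A1 to both parallel lines with radius 13.9 puts G and T at N ± 13.9·n: G = (6.2239, 12.429), T = (-6.2239, -12.429). Equal radii place Z and V the same way about M: Z = M + 13.9·n = (45.924, -7.4518), V = M − 13.9·n = (33.477, -32.309). Then |NV| = |V − N| = 46.525.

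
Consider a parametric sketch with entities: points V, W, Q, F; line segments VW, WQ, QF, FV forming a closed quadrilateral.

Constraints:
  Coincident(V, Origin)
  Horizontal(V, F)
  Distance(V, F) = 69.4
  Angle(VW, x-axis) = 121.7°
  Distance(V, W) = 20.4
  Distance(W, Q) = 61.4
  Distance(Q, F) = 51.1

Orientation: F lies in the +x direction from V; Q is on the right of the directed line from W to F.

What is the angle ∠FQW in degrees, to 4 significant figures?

93.10°

Checks: |WQ| = 61.40 ✓; |QF| = 51.10 ✓.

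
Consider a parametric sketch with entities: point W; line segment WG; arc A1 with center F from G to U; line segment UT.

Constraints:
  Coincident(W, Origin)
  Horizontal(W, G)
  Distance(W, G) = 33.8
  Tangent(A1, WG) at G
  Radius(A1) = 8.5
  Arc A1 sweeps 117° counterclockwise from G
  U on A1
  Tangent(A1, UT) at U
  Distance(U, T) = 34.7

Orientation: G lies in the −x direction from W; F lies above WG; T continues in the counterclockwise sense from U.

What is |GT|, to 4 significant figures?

44.04

W is at the origin; W and G share the same y with |WG| = 33.8 and G on the −x side, so G = (-33.80, 0.000). Tangency of A1 to WG means the radius FG is perpendicular to WG, so F = G + (0, 8.5) = (-33.80, 8.500). On A1, G sits at bearing -90° from F; a 117° counterclockwise sweep puts U at bearing 27°, so U = F + 8.5·(cos 27°, sin 27°) = (-26.23, 12.36). Since A1 is tangent to UT there, FU ⟂ UT, so UT runs along (−sin 27°, cos 27°); with |UT| = 34.7, T = (-41.98, 43.28). Then |GT| = |T − G| = 44.04.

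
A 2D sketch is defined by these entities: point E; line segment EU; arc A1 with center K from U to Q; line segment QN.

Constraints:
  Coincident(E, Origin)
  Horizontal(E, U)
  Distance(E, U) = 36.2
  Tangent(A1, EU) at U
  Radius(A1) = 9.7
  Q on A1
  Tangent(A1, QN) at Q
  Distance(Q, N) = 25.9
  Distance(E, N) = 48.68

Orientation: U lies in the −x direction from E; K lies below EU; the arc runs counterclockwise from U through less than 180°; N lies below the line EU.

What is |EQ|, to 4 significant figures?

46.91

E is at the origin; EU is horizontal with |EU| = 36.2 and U on the −x side, so U = (-36.20, 0.000). Tangency of A1 to EU means the radius KU is perpendicular to EU, so K = U + (0, -9.7) = (-36.20, -9.700). Since KQ ⟂ QN (tangency), |KN| = √(9.7² + 25.9²) = 27.66 regardless of where Q sits on A1. So N lies on both circle(E, 48.68) and circle(K, 27.66); the below-EU intersection is N = (-31.66, -36.98). Q is the foot of the tangent from N: Q = (-44.60, -14.55).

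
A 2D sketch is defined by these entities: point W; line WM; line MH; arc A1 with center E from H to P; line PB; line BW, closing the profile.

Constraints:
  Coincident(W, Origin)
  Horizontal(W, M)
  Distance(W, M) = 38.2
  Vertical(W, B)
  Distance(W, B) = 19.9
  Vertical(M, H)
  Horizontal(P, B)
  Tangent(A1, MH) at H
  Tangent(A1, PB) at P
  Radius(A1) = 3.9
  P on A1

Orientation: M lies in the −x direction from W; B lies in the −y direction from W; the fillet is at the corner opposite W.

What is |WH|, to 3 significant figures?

41.4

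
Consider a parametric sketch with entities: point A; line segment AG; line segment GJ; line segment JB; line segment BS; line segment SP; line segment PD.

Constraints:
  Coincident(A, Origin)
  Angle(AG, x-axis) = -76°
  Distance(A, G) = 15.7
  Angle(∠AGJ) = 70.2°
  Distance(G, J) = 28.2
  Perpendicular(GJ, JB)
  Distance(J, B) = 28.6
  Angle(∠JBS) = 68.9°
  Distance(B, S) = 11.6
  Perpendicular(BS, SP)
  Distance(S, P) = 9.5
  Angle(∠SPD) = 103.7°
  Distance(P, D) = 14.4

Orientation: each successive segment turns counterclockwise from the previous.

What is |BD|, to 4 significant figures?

13.13

A is at the origin; AG runs at -76.0° with length 15.7, so G = (3.798, -15.23). ∠AGJ = 70.2° gives GJ at 33.80° from the x-axis; with |GJ| = 28.2, J = (27.23, 0.4539). GJ ⟂ JB, so JB runs at 123.8°; with |JB| = 28.6, B = (11.32, 24.22). ∠JBS = 68.9° gives BS at -125.1° from the x-axis; with |BS| = 11.6, S = (4.652, 14.73). BS is perpendicular to SP, so SP runs at -35.10°; with |SP| = 9.5, P = (12.42, 9.267). ∠SPD = 103.7° gives PD at 41.20° from the x-axis; with |PD| = 14.4, D = (23.26, 18.75). Then |BD| = |D − B| = 13.13.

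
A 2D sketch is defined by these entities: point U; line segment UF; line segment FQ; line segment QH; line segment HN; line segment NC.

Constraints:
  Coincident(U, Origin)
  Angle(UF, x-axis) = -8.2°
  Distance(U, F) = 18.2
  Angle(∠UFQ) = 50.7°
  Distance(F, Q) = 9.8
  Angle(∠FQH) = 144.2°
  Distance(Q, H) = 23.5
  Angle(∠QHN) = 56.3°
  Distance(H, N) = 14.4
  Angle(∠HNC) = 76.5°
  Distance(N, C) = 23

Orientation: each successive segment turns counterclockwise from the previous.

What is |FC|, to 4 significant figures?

13.20

U is at the origin; UF runs at -8.2° with length 18.2, so F = (18.01, -2.596). ∠UFQ = 50.7° gives FQ at 121.1° from the x-axis; with |FQ| = 9.8, Q = (12.95, 5.796). ∠FQH = 144.2° gives QH at 156.9° from the x-axis; with |QH| = 23.5, H = (-8.664, 15.02). ∠QHN = 56.3° gives HN at -79.40° from the x-axis; with |HN| = 14.4, N = (-6.015, 0.8612). ∠HNC = 76.5° gives NC at 24.10° from the x-axis; with |NC| = 23.0, C = (14.98, 10.25). Then |FC| = |C − F| = 13.20.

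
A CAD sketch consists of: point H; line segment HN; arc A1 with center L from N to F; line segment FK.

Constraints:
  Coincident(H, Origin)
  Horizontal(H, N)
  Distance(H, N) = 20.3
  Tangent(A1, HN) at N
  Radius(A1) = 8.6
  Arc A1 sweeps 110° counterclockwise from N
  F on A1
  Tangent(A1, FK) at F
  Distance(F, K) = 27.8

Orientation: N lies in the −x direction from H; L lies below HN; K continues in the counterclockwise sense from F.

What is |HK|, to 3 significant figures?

42.1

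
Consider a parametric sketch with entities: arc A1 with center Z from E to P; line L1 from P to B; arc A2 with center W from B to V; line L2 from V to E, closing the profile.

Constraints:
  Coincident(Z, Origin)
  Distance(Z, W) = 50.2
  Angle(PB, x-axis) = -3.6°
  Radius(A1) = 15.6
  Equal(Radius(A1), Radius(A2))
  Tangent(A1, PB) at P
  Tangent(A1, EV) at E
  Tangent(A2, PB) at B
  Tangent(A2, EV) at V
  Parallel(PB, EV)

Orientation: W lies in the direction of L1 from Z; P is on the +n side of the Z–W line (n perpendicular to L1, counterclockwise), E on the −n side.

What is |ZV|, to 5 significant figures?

52.568

The slot axis is L1's direction at -3.6°, so u = (cos -3.6°, sin -3.6°) = (0.99803, -0.062791) and n = (−sin -3.6°, cos -3.6°) = (0.062791, 0.99803). Z is at the origin and W lies 50.2 along u from Z, so W = 50.2·u = (50.101, -3.1521). Tangency of A1 to both parallel lines with radius 15.6 puts P and E at Z ± 15.6·n: P = (0.97953, 15.569), E = (-0.97953, -15.569). Equal radii place B and V the same way about W: B = W + 15.6·n = (51.080, 12.417), V = W − 15.6·n = (49.121, -18.721). Then |ZV| = |V − Z| = 52.568.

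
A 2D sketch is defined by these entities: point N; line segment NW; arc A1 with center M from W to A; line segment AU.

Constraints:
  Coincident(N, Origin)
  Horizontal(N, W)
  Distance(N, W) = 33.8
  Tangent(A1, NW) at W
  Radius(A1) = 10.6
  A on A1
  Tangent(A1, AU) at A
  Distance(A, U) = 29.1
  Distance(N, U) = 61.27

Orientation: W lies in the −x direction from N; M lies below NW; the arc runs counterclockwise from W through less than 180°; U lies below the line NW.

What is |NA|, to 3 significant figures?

45.3

N is at the origin; N and W share the same y with |NW| = 33.8 and W on the −x side, so W = (-33.8, 0.00). Tangency of A1 to NW means the radius MW is perpendicular to NW, so M = W + (0, -10.6) = (-33.8, -10.6). Since MA ⟂ AU (tangency), |MU| = √(10.6² + 29.1²) = 31.0 regardless of where A sits on A1. So U lies on both circle(N, 61.27) and circle(M, 31.0); the below-NW intersection is U = (-47.9, -38.2). A is the foot of the tangent from U: A = (-44.3, -9.28).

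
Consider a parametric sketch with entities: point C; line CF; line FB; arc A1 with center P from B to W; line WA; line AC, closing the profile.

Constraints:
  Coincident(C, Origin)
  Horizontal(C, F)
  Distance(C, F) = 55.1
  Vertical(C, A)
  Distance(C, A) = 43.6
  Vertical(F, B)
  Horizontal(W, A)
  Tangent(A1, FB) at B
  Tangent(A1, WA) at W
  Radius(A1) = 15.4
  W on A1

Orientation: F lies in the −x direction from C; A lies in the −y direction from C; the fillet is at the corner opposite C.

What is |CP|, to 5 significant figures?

48.696

C is at the origin; C and F share the same y with |CF| = 55.1 and F on the −x side, so F = (-55.100, 0.0000). CA is vertical with |CA| = 43.6 and A on the −y side, so A = (0.0000, -43.600). The virtual corner opposite C is at (-55.100, -43.600). Tangency of A1 to FB means the radius PB is perpendicular to FB and A1 meets WA tangentially, so PW is at right angles to WA, with radius 15.4, so the center P sits 15.4 in from both sides at P = (-39.700, -28.200). Then |CP| = |P − C| = 48.696.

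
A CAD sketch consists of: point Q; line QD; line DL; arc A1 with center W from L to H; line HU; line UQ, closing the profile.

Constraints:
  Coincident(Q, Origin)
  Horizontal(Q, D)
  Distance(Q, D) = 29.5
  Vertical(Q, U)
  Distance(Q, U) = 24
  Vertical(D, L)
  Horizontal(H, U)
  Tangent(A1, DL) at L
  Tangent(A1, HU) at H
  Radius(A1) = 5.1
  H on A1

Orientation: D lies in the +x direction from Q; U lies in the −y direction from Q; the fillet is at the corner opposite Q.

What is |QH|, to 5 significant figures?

34.225

Q is at the origin; Q and D share the same y with |QD| = 29.5 and D on the +x side, so D = (29.500, 0.0000). QU is vertical with |QU| = 24.0 and U on the −y side, so U = (0.0000, -24.000). The virtual corner opposite Q is at (29.500, -24.000). A1 meets DL tangentially, so WL is at right angles to DL and tangency of A1 to HU means the radius WH is perpendicular to HU, with radius 5.1, so the center W sits 5.1 in from both sides at W = (24.400, -18.900). That places the tangent points at L = (29.500, -18.900) on DL and H = (24.400, -24.000) on HU. Then |QH| = |H − Q| = 34.225.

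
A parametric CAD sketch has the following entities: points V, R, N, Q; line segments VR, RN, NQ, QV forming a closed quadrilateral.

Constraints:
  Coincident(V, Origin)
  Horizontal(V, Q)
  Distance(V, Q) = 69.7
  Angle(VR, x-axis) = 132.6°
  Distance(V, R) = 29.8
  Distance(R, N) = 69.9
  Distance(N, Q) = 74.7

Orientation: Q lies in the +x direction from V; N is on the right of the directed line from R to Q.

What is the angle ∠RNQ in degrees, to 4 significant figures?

79.47°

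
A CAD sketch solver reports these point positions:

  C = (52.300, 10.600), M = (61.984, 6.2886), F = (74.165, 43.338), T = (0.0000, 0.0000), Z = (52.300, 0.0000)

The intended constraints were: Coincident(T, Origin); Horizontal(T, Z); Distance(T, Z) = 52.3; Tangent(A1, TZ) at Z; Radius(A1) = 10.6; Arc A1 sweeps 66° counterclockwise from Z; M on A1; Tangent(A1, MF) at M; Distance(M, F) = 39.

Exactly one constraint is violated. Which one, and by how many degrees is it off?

Tangent(A1, MF) at M — off by 5.80°.

T = (0.00, 0.00) ✓; T.y = 0.00, Z.y = 0.00 ✓; |TZ| = 52.30 ✓; ∠(CZ, ZT) = 90.00° ✓; |CZ| = 10.60 ✓; bearing(C→M) − bearing(C→Z) = 66.00° ✓; |CM| = 10.60 ✓; ∠(CM, MF) = 84.20° ✗; |MF| = 39.00 ✓.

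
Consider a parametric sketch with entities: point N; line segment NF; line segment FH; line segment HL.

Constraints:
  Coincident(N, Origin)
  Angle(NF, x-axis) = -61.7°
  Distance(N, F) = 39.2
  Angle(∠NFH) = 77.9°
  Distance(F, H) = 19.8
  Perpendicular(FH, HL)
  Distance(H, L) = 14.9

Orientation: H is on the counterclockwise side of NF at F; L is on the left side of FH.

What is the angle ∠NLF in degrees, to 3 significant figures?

101°

N is at the origin; NF runs at -61.7° with length 39.2, so F = 39.2·(cos -61.7°, sin -61.7°) = (18.6, -34.5). ∠NFH = 77.9°, so FH runs at -61.7° + (180° − 77.9°) = 40.4° from the x-axis; with |FH| = 19.8, H = F + 19.8·(cos 40.4°, sin 40.4°) = (33.7, -21.7). FH ⟂ HL; with |HL| = 14.9 on the left of FH, L = H + 14.9·(-0.648, 0.762) = (24.0, -10.3). Then cos ∠NLF = LN·LF / (|LN||LF|), giving 101°.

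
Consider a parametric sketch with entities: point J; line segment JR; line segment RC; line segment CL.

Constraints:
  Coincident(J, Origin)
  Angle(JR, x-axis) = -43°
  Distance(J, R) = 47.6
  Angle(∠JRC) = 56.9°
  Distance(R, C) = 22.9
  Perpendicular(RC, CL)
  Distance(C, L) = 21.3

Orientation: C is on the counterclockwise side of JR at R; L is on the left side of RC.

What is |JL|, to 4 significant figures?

18.83

∠JRC = 56.9°, so RC runs at -43.0° + (180° − 56.9°) = 80.10° from the x-axis; with |RC| = 22.9, C = R + 22.9·(cos 80.10°, sin 80.10°) = (38.75, -9.904). The perpendicularity gives CL at right angles to RC; with |CL| = 21.3 on the left of RC, L = C + 21.3·(-0.9851, 0.1719) = (17.77, -6.242). Then |JL| = |L − J| = 18.83.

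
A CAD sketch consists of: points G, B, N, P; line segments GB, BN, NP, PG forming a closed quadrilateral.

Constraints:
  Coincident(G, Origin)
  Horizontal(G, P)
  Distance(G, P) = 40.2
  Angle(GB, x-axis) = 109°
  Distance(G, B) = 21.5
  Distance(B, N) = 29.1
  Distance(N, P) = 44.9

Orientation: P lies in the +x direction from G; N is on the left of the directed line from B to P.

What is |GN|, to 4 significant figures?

41.23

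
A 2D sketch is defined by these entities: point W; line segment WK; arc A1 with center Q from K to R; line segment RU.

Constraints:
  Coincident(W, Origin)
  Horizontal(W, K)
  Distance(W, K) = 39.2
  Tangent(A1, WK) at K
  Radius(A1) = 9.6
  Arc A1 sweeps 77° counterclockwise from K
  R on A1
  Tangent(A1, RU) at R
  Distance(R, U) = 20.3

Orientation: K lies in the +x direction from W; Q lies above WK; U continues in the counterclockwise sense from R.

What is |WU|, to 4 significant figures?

59.69

W is at the origin; WK is horizontal with |WK| = 39.2 and K on the +x side, so K = (39.20, 0.000). Tangency of A1 to WK means the radius QK is perpendicular to WK, so Q = K + (0, 9.6) = (39.20, 9.600). On A1, K sits at bearing -90° from Q; a 77° counterclockwise sweep puts R at bearing -13°, so R = Q + 9.6·(cos -13°, sin -13°) = (48.55, 7.440). The tangent condition forces QR to be normal to RU, so RU runs along (−sin -13°, cos -13°); with |RU| = 20.3, U = (53.12, 27.22). Then |WU| = |U − W| = 59.69.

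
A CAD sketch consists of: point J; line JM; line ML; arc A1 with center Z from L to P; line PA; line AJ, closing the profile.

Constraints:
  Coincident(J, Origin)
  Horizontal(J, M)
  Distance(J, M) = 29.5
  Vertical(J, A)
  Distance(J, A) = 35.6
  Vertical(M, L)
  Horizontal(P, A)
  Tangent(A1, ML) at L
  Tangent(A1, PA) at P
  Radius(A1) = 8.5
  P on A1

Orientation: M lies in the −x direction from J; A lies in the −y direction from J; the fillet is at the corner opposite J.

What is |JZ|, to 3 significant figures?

34.3

J is at the origin; JM is horizontal with |JM| = 29.5 and M on the −x side, so M = (-29.5, 0.00). JA is vertical with |JA| = 35.6 and A on the −y side, so A = (0.00, -35.6). The virtual corner opposite J is at (-29.5, -35.6). A1 meets ML tangentially, so ZL is at right angles to ML and since A1 is tangent to PA there, ZP ⟂ PA, with radius 8.5, so the center Z sits 8.5 in from both sides at Z = (-21.0, -27.1). Then |JZ| = |Z − J| = 34.3.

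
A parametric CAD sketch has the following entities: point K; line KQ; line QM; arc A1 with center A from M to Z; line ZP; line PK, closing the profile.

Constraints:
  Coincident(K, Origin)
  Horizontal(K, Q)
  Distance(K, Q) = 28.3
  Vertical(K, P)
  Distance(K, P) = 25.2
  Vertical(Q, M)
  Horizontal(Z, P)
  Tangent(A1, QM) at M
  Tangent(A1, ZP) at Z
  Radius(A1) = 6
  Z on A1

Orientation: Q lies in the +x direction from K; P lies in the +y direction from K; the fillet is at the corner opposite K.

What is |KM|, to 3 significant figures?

34.2

The virtual corner opposite K is at (28.3, 25.2). A1 meets QM tangentially, so AM is at right angles to QM and since A1 is tangent to ZP there, AZ ⟂ ZP, with radius 6.0, so the center A sits 6.0 in from both sides at A = (22.3, 19.2). That places the tangent points at M = (28.3, 19.2) on QM and Z = (22.3, 25.2) on ZP. Then |KM| = |M − K| = 34.2.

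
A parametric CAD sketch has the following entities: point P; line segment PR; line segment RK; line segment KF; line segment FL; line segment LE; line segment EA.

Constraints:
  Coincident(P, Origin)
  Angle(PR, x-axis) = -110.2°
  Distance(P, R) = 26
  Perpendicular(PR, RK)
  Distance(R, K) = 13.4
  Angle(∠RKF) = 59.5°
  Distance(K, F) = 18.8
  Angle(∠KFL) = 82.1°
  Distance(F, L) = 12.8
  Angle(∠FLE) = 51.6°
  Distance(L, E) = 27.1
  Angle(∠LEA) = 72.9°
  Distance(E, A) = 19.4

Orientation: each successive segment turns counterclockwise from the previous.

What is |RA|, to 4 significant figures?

28.56

∠FLE = 51.6° gives LE at -33.40° from the x-axis; with |LE| = 27.1, E = (10.70, -29.45). ∠LEA = 72.9° gives EA at 73.70° from the x-axis; with |EA| = 19.4, A = (16.15, -10.83). Then |RA| = |A − R| = 28.56.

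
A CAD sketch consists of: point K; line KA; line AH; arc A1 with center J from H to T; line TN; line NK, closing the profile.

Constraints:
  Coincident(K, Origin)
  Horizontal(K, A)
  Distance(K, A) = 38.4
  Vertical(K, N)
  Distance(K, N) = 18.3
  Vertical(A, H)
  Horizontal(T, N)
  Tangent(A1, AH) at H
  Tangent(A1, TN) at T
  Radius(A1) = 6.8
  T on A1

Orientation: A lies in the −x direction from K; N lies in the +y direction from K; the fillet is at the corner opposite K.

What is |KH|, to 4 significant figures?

40.09

K is at the origin; K and A share the same y with |KA| = 38.4 and A on the −x side, so A = (-38.40, 0.000). K and N share the same x with |KN| = 18.3 and N on the +y side, so N = (0.000, 18.30). The virtual corner opposite K is at (-38.40, 18.30). A1 meets AH tangentially, so JH is at right angles to AH and the tangent condition forces JT to be normal to TN, with radius 6.8, so the center J sits 6.8 in from both sides at J = (-31.60, 11.50). That places the tangent points at H = (-38.40, 11.50) on AH and T = (-31.60, 18.30) on TN. Then |KH| = |H − K| = 40.09.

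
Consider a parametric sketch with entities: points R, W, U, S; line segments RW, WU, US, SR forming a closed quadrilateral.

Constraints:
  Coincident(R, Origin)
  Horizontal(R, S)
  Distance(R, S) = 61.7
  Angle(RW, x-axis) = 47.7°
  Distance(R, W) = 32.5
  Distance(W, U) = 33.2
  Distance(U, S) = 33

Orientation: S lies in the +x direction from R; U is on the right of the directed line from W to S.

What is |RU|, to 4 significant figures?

30.85

Checks: |WU| = 33.20 ✓; |US| = 33.00 ✓.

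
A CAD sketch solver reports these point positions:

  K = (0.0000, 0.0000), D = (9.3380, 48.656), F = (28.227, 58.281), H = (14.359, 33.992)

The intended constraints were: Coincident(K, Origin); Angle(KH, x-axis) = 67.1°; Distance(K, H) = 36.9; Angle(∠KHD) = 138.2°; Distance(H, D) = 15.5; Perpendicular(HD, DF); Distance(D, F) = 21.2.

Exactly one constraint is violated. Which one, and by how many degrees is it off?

Perpendicular(HD, DF) — off by 8.10°.

K = (0.00, 0.00) ✓; KH at 67.10° ✓; |KH| = 36.90 ✓; ∠KHD = 138.2° ✓; |HD| = 15.50 ✓; ∠(HD, DF) = 81.90° ✗; |DF| = 21.20 ✓.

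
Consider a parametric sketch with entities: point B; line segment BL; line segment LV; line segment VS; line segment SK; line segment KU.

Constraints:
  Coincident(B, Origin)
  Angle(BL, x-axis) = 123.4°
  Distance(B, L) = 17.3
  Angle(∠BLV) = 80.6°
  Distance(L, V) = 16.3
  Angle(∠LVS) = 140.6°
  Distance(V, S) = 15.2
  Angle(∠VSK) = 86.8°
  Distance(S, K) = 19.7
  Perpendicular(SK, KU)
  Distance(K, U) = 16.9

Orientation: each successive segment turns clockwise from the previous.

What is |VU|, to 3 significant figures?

18.9

B is at the origin; BL runs at 123.4° with length 17.3, so L = (-9.52, 14.4). ∠BLV = 80.6° gives LV at 24.0° from the x-axis; with |LV| = 16.3, V = (5.37, 21.1). ∠LVS = 140.6° gives VS at -15.4° from the x-axis; with |VS| = 15.2, S = (20.0, 17.0). ∠VSK = 86.8° gives SK at -109° from the x-axis; with |SK| = 19.7, K = (13.7, -1.63). SK ⟂ KU, so KU runs at 161°; with |KU| = 16.9, U = (-2.28, 3.76). Then |VU| = |U − V| = 18.9.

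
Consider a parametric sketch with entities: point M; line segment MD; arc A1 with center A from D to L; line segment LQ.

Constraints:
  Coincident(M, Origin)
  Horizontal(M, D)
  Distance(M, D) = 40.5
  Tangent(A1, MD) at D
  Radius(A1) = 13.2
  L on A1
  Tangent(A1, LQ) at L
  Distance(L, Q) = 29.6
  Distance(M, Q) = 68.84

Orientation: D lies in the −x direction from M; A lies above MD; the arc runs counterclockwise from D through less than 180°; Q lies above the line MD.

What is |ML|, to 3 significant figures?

39.3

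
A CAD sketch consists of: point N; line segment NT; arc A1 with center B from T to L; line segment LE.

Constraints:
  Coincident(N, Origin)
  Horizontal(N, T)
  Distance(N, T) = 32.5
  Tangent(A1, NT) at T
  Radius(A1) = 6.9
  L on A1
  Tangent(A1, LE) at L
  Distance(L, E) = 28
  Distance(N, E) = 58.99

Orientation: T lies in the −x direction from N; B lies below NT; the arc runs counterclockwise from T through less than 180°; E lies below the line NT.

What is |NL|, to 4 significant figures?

38.77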